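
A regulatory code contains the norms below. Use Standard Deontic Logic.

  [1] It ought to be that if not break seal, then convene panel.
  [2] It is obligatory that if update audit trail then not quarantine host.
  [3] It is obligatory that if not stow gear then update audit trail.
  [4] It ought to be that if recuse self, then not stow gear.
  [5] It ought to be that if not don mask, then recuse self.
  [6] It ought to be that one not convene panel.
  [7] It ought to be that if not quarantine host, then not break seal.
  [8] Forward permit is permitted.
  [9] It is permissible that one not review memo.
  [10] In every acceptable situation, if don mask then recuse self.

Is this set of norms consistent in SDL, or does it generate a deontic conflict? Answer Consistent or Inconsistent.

Premises 5 and 10 are O(¬don_mask → recuse_self) and O(don_mask → recuse_self); every ideal world satisfies ¬don_mask or don_mask, so in either case recuse_self holds — hence O(recuse_self).
With premise 4, O(recuse_self → ¬stow_gear), the K-axiom yields O(¬stow_gear).
From O(¬stow_gear) and premise 3, O(¬stow_gear → update_audit_trail), we obtain O(update_audit_trail).
Premise 2 is O(update_audit_trail → ¬quarantine_host); since O(update_audit_trail), deontic closure gives O(¬quarantine_host).
From O(¬quarantine_host) and premise 7, O(¬quarantine_host → ¬break_seal), we obtain O(¬break_seal).
Applying K to premise 1 (O(¬break_seal → convene_panel)) and O(¬break_seal) yields O(convene_panel).
But premise 6 directly asserts O(¬convene_panel).
We now have both O(convene_panel) and O(¬convene_panel) — convene_panel is simultaneously obligatory and forbidden, violating the D-axiom.

Inconsistent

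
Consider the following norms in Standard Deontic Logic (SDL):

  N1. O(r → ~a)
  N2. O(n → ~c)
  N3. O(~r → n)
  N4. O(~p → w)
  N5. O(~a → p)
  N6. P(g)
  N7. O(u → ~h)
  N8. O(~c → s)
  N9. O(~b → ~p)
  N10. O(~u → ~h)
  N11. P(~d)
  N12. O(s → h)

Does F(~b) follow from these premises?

By case analysis on ~u: premise 10 gives O(~u → ~h) and premise 7 gives O(u → ~h), so O(~h) either way.
Premise 12 is O(s → h); contrapositively O(~h → ~s). Since O(~h) holds, K gives O(~s).
Premise 8 is O(~c → s); contrapositively O(~s → c). Since O(~s) holds, K gives O(c).
Premise 2 is O(n → ~c); contrapositively O(c → ~n). Since O(c) holds, K gives O(~n).
Premise 3, O(~r → n), contraposes to O(~n → r); with O(~n) we get O(r).
From O(r) and premise 1, O(r → ~a), we obtain O(~a).
Premise 5 is O(~a → p); since O(~a), deontic closure gives O(p).
The contrapositive of premise 9 (O(~b → ~p)) is O(p → b), and O(p) is already established, so O(b).
Premises 4, 6, 11 do not contribute to this derivation.
So O(b) holds, i.e. F(~b). The claim follows.

Yes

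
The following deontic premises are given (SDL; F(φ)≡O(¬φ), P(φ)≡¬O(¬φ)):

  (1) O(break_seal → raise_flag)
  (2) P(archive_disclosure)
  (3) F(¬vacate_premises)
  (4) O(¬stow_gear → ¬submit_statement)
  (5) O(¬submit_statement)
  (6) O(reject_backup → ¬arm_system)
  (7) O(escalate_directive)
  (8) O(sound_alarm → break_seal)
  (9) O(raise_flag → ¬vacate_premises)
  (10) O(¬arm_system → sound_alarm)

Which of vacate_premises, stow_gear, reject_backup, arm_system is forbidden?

Premise 3, F(¬vacate_premises), is equivalent to O(vacate_premises).
Premise 9 is O(raise_flag → ¬vacate_premises); contrapositively O(vacate_premises → ¬raise_flag). Since O(vacate_premises) holds, K gives O(¬raise_flag).
Premise 1, O(break_seal → raise_flag), contraposes to O(¬raise_flag → ¬break_seal); with O(¬raise_flag) we get O(¬break_seal).
Premise 8 is O(sound_alarm → break_seal); contrapositively O(¬break_seal → ¬sound_alarm). Since O(¬break_seal) holds, K gives O(¬sound_alarm).
Premise 10, O(¬arm_system → sound_alarm), contraposes to O(¬sound_alarm → arm_system); with O(¬sound_alarm) we get O(arm_system).
The contrapositive of premise 6 (O(reject_backup → ¬arm_system)) is O(arm_system → ¬reject_backup), and O(arm_system) is already established, so O(¬reject_backup).
So O(¬reject_backup) holds, i.e. reject_backup is forbidden. None of the other listed options is forbidden under the premises.

reject_backup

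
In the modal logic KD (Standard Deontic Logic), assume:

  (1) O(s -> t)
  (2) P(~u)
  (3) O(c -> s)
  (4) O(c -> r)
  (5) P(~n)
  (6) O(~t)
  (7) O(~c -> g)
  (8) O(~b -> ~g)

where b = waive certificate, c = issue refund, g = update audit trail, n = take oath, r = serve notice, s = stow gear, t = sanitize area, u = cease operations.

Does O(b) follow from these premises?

Yes

Premise 6 gives O(~t).
Premise 1, O(s -> t), contraposes to O(~t -> ~s); with O(~t) we get O(~s).
Premise 3 is O(c -> s); contrapositively O(~s -> ~c). Since O(~s) holds, K gives O(~c).
From O(~c) and premise 7, O(~c -> g), we obtain O(g).
Premise 8, O(~b -> ~g), contraposes to O(g -> b); with O(g) we get O(b).
Premises 2, 4, 5 do not contribute to this derivation.
So O(b) follows.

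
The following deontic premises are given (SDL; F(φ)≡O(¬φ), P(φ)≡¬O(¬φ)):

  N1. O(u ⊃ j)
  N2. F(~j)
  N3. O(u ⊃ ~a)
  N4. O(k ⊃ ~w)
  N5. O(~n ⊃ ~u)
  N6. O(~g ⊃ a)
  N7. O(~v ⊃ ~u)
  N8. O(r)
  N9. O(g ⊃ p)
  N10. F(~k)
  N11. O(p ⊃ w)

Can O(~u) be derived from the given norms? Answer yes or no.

Yes

Premise 10 is F(~k), i.e. O(k).
Premise 4 is O(k ⊃ ~w); since O(k), deontic closure gives O(~w).
Premise 11, O(p ⊃ w), contraposes to O(~w ⊃ ~p); with O(~w) we get O(~p).
The contrapositive of premise 9 (O(g ⊃ p)) is O(~p ⊃ ~g), and O(~p) is already established, so O(~g).
Premise 6 is O(~g ⊃ a); since O(~g), deontic closure gives O(a).
Premise 3 is O(u ⊃ ~a); contrapositively O(a ⊃ ~u). Since O(a) holds, K gives O(~u).
Premises 1, 2, 5, 7, 8 do not contribute to this derivation.
So O(~u) follows.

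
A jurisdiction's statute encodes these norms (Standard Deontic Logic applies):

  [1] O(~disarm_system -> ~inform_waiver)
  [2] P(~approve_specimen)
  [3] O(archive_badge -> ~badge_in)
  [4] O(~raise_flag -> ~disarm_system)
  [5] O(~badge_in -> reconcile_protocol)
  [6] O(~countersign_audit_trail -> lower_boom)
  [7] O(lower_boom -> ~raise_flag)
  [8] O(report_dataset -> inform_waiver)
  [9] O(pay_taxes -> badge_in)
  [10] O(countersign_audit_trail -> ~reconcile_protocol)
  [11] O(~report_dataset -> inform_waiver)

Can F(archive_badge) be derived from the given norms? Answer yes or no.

By case analysis on report_dataset: premise 8 gives O(report_dataset -> inform_waiver) and premise 11 gives O(~report_dataset -> inform_waiver), so O(inform_waiver) either way.
Premise 1 is O(~disarm_system -> ~inform_waiver); contrapositively O(inform_waiver -> disarm_system). Since O(inform_waiver) holds, K gives O(disarm_system).
Premise 4, O(~raise_flag -> ~disarm_system), contraposes to O(disarm_system -> raise_flag); with O(disarm_system) we get O(raise_flag).
Premise 7 is O(lower_boom -> ~raise_flag); contrapositively O(raise_flag -> ~lower_boom). Since O(raise_flag) holds, K gives O(~lower_boom).
The contrapositive of premise 6 (O(~countersign_audit_trail -> lower_boom)) is O(~lower_boom -> countersign_audit_trail), and O(~lower_boom) is already established, so O(countersign_audit_trail).
With premise 10, O(countersign_audit_trail -> ~reconcile_protocol), the K-axiom yields O(~reconcile_protocol).
The contrapositive of premise 5 (O(~badge_in -> reconcile_protocol)) is O(~reconcile_protocol -> badge_in), and O(~reconcile_protocol) is already established, so O(badge_in).
Premise 3, O(archive_badge -> ~badge_in), contraposes to O(badge_in -> ~archive_badge); with O(badge_in) we get O(~archive_badge).
Premises 2, 9 do not contribute to this derivation.
So O(~archive_badge) holds, i.e. F(archive_badge). The claim follows.

Yes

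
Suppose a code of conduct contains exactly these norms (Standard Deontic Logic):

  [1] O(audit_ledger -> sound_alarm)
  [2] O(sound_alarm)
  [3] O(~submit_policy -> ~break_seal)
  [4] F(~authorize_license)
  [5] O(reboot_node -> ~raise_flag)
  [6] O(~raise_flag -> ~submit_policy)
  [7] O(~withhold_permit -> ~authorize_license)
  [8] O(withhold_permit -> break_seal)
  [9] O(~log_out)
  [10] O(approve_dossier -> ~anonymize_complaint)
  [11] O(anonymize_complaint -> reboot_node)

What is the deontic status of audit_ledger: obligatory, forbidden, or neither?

Premise 1 is O(audit_ledger -> sound_alarm); even if O(sound_alarm) held, inferring O(audit_ledger) would be affirming the consequent — invalid.
No premise or chain of K-axiom applications forces O(audit_ledger), and none forces O(~audit_ledger). So audit_ledger is neither obligatory nor forbidden under these norms.

Neither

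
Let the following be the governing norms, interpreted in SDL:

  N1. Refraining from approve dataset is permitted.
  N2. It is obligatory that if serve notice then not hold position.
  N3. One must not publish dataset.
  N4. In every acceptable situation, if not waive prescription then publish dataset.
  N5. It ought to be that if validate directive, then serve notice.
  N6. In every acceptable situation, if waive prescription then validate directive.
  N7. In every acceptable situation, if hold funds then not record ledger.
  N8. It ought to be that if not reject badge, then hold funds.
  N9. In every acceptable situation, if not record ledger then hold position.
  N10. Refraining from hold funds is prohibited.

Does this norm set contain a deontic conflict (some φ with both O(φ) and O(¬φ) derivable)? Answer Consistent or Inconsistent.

Inconsistent

Premise 10 is F(¬hold_funds), i.e. O(hold_funds).
From O(hold_funds) and premise 7, O(hold_funds → ¬record_ledger), we obtain O(¬record_ledger).
From O(¬record_ledger) and premise 9, O(¬record_ledger → hold_position), we obtain O(hold_position).
The contrapositive of premise 2 (O(serve_notice → ¬hold_position)) is O(hold_position → ¬serve_notice), and O(hold_position) is already established, so O(¬serve_notice).
The contrapositive of premise 5 (O(validate_directive → serve_notice)) is O(¬serve_notice → ¬validate_directive), and O(¬serve_notice) is already established, so O(¬validate_directive).
Premise 6 is O(waive_prescription → validate_directive); contrapositively O(¬validate_directive → ¬waive_prescription). Since O(¬validate_directive) holds, K gives O(¬waive_prescription).
Premise 4 is O(¬waive_prescription → publish_dataset); since O(¬waive_prescription), deontic closure gives O(publish_dataset).
But premise 3, F(publish_dataset), means O(¬publish_dataset).
We now have both O(publish_dataset) and O(¬publish_dataset) — publish_dataset is simultaneously obligatory and forbidden, violating the D-axiom.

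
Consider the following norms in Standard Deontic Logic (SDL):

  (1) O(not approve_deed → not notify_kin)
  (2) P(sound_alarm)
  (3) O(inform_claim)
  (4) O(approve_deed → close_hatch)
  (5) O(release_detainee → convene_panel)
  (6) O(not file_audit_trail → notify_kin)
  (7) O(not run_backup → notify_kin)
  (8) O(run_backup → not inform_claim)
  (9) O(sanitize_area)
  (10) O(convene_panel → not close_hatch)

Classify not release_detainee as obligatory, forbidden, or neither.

From premise 3 we have O(inform_claim).
The contrapositive of premise 8 (O(run_backup → not inform_claim)) is O(inform_claim → not run_backup), and O(inform_claim) is already established, so O(not run_backup).
From O(not run_backup) and premise 7, O(not run_backup → notify_kin), we obtain O(notify_kin).
Premise 1 is O(not approve_deed → not notify_kin); contrapositively O(notify_kin → approve_deed). Since O(notify_kin) holds, K gives O(approve_deed).
From O(approve_deed) and premise 4, O(approve_deed → close_hatch), we obtain O(close_hatch).
Premise 10 is O(convene_panel → not close_hatch); contrapositively O(close_hatch → not convene_panel). Since O(close_hatch) holds, K gives O(not convene_panel).
The contrapositive of premise 5 (O(release_detainee → convene_panel)) is O(not convene_panel → not release_detainee), and O(not convene_panel) is already established, so O(not release_detainee).
Premises 2, 6, 9 do not contribute to this derivation.
Hence not release_detainee is obligatory.

Obligatory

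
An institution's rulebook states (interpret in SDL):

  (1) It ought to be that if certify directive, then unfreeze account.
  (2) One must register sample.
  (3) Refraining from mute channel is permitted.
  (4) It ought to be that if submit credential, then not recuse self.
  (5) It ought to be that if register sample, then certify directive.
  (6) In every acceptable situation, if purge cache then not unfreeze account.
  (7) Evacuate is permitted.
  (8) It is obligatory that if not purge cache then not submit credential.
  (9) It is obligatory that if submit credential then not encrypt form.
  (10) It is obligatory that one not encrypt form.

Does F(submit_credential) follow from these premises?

Yes

Premise 2 states O(register_sample) outright.
With premise 5, O(register_sample → certify_directive), the K-axiom yields O(certify_directive).
Applying K to premise 1 (O(certify_directive → unfreeze_account)) and O(certify_directive) yields O(unfreeze_account).
The contrapositive of premise 6 (O(purge_cache → ¬unfreeze_account)) is O(unfreeze_account → ¬purge_cache), and O(unfreeze_account) is already established, so O(¬purge_cache).
Applying K to premise 8 (O(¬purge_cache → ¬submit_credential)) and O(¬purge_cache) yields O(¬submit_credential).
Premises 3, 4, 7, 9, 10 do not contribute to this derivation.
So O(¬submit_credential) holds, i.e. F(submit_credential). The claim follows.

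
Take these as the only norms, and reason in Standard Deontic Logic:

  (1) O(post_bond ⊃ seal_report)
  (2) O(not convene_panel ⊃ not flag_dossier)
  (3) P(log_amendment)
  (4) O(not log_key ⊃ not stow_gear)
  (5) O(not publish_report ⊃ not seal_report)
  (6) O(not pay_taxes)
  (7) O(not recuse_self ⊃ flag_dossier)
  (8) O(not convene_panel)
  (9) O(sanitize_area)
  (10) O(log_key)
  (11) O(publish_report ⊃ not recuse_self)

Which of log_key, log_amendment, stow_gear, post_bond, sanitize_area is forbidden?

From premise 8 we have O(not convene_panel).
With premise 2, O(not convene_panel ⊃ not flag_dossier), the K-axiom yields O(not flag_dossier).
Premise 7 is O(not recuse_self ⊃ flag_dossier); contrapositively O(not flag_dossier ⊃ recuse_self). Since O(not flag_dossier) holds, K gives O(recuse_self).
Premise 11 is O(publish_report ⊃ not recuse_self); contrapositively O(recuse_self ⊃ not publish_report). Since O(recuse_self) holds, K gives O(not publish_report).
Applying K to premise 5 (O(not publish_report ⊃ not seal_report)) and O(not publish_report) yields O(not seal_report).
The contrapositive of premise 1 (O(post_bond ⊃ seal_report)) is O(not seal_report ⊃ not post_bond), and O(not seal_report) is already established, so O(not post_bond).
So O(not post_bond) holds, i.e. post_bond is forbidden. None of the other listed options is forbidden under the premises.

post_bond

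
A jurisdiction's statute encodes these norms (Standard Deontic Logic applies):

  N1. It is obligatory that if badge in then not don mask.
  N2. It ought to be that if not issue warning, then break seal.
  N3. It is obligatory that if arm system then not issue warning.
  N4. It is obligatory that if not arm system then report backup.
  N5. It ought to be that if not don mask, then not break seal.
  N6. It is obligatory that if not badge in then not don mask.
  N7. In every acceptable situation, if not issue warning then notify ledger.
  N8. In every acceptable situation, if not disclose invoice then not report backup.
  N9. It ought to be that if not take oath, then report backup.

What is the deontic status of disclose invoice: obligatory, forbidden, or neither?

Obligatory

Premises 6 and 1 are O(¬badge_in → ¬don_mask) and O(badge_in → ¬don_mask); every ideal world satisfies ¬badge_in or badge_in, so in either case ¬don_mask holds — hence O(¬don_mask).
Premise 5 is O(¬don_mask → ¬break_seal); since O(¬don_mask), deontic closure gives O(¬break_seal).
Premise 2 is O(¬issue_warning → break_seal); contrapositively O(¬break_seal → issue_warning). Since O(¬break_seal) holds, K gives O(issue_warning).
Premise 3, O(arm_system → ¬issue_warning), contraposes to O(issue_warning → ¬arm_system); with O(issue_warning) we get O(¬arm_system).
From O(¬arm_system) and premise 4, O(¬arm_system → report_backup), we obtain O(report_backup).
The contrapositive of premise 8 (O(¬disclose_invoice → ¬report_backup)) is O(report_backup → disclose_invoice), and O(report_backup) is already established, so O(disclose_invoice).
Premises 7, 9 do not contribute to this derivation.
Hence disclose_invoice is obligatory.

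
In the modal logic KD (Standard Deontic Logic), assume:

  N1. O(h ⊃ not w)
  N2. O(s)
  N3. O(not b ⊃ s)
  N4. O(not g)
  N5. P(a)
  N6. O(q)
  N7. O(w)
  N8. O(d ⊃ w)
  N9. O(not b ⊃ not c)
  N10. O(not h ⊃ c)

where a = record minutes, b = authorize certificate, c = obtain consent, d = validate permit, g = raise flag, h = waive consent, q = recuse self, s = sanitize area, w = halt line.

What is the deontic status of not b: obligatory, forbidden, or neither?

From premise 7 we have O(w).
Premise 1, O(h ⊃ not w), contraposes to O(w ⊃ not h); with O(w) we get O(not h).
Applying K to premise 10 (O(not h ⊃ c)) and O(not h) yields O(c).
Premise 9, O(not b ⊃ not c), contraposes to O(c ⊃ b); with O(c) we get O(b).
Premises 2, 3, 4, 5, 6, 8 do not contribute to this derivation.
Thus O(b), which is F(not b): not b is forbidden.

Forbidden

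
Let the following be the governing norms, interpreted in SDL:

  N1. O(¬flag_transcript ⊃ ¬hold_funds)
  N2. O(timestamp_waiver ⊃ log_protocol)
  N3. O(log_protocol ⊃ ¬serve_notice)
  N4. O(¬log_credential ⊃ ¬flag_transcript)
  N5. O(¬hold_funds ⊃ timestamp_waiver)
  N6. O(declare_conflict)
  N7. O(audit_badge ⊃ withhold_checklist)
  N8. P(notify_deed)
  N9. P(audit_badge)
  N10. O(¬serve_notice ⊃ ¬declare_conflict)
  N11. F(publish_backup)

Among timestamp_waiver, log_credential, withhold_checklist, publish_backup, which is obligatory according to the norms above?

Premise 6 states O(declare_conflict) outright.
Premise 10 is O(¬serve_notice ⊃ ¬declare_conflict); contrapositively O(declare_conflict ⊃ serve_notice). Since O(declare_conflict) holds, K gives O(serve_notice).
Premise 3, O(log_protocol ⊃ ¬serve_notice), contraposes to O(serve_notice ⊃ ¬log_protocol); with O(serve_notice) we get O(¬log_protocol).
Premise 2, O(timestamp_waiver ⊃ log_protocol), contraposes to O(¬log_protocol ⊃ ¬timestamp_waiver); with O(¬log_protocol) we get O(¬timestamp_waiver).
The contrapositive of premise 5 (O(¬hold_funds ⊃ timestamp_waiver)) is O(¬timestamp_waiver ⊃ hold_funds), and O(¬timestamp_waiver) is already established, so O(hold_funds).
The contrapositive of premise 1 (O(¬flag_transcript ⊃ ¬hold_funds)) is O(hold_funds ⊃ flag_transcript), and O(hold_funds) is already established, so O(flag_transcript).
Premise 4 is O(¬log_credential ⊃ ¬flag_transcript); contrapositively O(flag_transcript ⊃ log_credential). Since O(flag_transcript) holds, K gives O(log_credential).
So O(log_credential) holds — log_credential is obligatory. None of the other listed options is made obligatory by any chain of premises.

log_credential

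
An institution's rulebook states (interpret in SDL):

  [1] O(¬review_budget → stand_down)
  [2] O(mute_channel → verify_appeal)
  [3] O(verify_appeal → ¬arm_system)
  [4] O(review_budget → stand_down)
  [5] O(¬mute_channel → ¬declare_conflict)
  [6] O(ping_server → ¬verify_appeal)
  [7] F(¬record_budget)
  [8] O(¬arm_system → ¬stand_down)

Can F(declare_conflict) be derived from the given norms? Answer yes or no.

Yes

Premises 1 and 4 cover both cases: O(¬review_budget → stand_down) and O(review_budget → stand_down). Since ¬review_budget ∨ review_budget is a tautology, O(stand_down) follows.
Premise 8 is O(¬arm_system → ¬stand_down); contrapositively O(stand_down → arm_system). Since O(stand_down) holds, K gives O(arm_system).
The contrapositive of premise 3 (O(verify_appeal → ¬arm_system)) is O(arm_system → ¬verify_appeal), and O(arm_system) is already established, so O(¬verify_appeal).
Premise 2, O(mute_channel → verify_appeal), contraposes to O(¬verify_appeal → ¬mute_channel); with O(¬verify_appeal) we get O(¬mute_channel).
Premise 5 is O(¬mute_channel → ¬declare_conflict); since O(¬mute_channel), deontic closure gives O(¬declare_conflict).
Premises 6, 7 do not contribute to this derivation.
So O(¬declare_conflict) holds, i.e. F(declare_conflict). The claim follows.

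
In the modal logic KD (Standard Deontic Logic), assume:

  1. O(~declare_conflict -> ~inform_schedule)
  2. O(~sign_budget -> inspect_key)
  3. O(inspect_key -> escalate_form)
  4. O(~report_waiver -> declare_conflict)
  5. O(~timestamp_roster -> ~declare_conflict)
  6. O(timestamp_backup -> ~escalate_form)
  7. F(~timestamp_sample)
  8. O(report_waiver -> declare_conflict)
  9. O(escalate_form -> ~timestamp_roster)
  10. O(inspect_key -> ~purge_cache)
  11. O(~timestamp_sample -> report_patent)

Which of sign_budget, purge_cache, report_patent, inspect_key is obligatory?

sign_budget

Premises 4 and 8 are O(~report_waiver -> declare_conflict) and O(report_waiver -> declare_conflict); every ideal world satisfies ~report_waiver or report_waiver, so in either case declare_conflict holds — hence O(declare_conflict).
Premise 5 is O(~timestamp_roster -> ~declare_conflict); contrapositively O(declare_conflict -> timestamp_roster). Since O(declare_conflict) holds, K gives O(timestamp_roster).
The contrapositive of premise 9 (O(escalate_form -> ~timestamp_roster)) is O(timestamp_roster -> ~escalate_form), and O(timestamp_roster) is already established, so O(~escalate_form).
Premise 3 is O(inspect_key -> escalate_form); contrapositively O(~escalate_form -> ~inspect_key). Since O(~escalate_form) holds, K gives O(~inspect_key).
Premise 2, O(~sign_budget -> inspect_key), contraposes to O(~inspect_key -> sign_budget); with O(~inspect_key) we get O(sign_budget).
So O(sign_budget) holds — sign_budget is obligatory. None of the other listed options is made obligatory by any chain of premises.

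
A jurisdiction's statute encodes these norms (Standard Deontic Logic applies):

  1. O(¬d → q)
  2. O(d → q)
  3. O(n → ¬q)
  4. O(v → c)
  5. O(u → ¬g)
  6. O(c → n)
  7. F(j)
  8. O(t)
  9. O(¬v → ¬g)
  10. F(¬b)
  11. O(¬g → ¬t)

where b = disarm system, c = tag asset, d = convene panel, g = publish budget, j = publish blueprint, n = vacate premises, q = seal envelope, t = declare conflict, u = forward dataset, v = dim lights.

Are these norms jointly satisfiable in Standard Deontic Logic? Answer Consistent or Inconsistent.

Premises 2 and 1 are O(d → q) and O(¬d → q); every ideal world satisfies d or ¬d, so in either case q holds — hence O(q).
Premise 3, O(n → ¬q), contraposes to O(q → ¬n); with O(q) we get O(¬n).
The contrapositive of premise 6 (O(c → n)) is O(¬n → ¬c), and O(¬n) is already established, so O(¬c).
The contrapositive of premise 4 (O(v → c)) is O(¬c → ¬v), and O(¬c) is already established, so O(¬v).
With premise 9, O(¬v → ¬g), the K-axiom yields O(¬g).
With premise 11, O(¬g → ¬t), the K-axiom yields O(¬t).
But premise 8 directly asserts O(t).
We now have both O(¬t) and O(t) — t is simultaneously obligatory and forbidden, violating the D-axiom.

Inconsistent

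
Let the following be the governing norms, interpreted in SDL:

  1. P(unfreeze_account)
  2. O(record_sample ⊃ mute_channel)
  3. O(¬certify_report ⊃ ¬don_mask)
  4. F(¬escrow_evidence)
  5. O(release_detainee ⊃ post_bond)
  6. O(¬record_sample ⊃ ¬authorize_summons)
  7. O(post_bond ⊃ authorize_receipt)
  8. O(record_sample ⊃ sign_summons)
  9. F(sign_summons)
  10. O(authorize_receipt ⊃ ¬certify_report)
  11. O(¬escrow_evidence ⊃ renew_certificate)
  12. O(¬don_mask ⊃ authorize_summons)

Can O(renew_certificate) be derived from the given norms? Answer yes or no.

No

Premise 11 is O(¬escrow_evidence ⊃ renew_certificate), but O(¬escrow_evidence) is not derivable from the premises, so it does not yield O(renew_certificate).
No other premise forces O(renew_certificate). An ideal world satisfying every premise can still have renew_certificate false, so O(renew_certificate) is not derivable.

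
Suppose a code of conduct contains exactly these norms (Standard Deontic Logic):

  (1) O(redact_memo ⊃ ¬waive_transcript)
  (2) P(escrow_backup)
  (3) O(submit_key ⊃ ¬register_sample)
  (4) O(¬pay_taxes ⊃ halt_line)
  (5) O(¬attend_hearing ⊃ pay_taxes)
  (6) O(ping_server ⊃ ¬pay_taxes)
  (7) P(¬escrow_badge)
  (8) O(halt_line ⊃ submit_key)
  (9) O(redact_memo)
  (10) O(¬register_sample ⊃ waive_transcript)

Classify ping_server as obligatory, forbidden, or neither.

Forbidden

Premise 9 states O(redact_memo) outright.
Premise 1 is O(redact_memo ⊃ ¬waive_transcript); since O(redact_memo), deontic closure gives O(¬waive_transcript).
The contrapositive of premise 10 (O(¬register_sample ⊃ waive_transcript)) is O(¬waive_transcript ⊃ register_sample), and O(¬waive_transcript) is already established, so O(register_sample).
Premise 3, O(submit_key ⊃ ¬register_sample), contraposes to O(register_sample ⊃ ¬submit_key); with O(register_sample) we get O(¬submit_key).
The contrapositive of premise 8 (O(halt_line ⊃ submit_key)) is O(¬submit_key ⊃ ¬halt_line), and O(¬submit_key) is already established, so O(¬halt_line).
Premise 4, O(¬pay_taxes ⊃ halt_line), contraposes to O(¬halt_line ⊃ pay_taxes); with O(¬halt_line) we get O(pay_taxes).
Premise 6, O(ping_server ⊃ ¬pay_taxes), contraposes to O(pay_taxes ⊃ ¬ping_server); with O(pay_taxes) we get O(¬ping_server).
Premises 2, 5, 7 do not contribute to this derivation.
Thus O(¬ping_server), which is F(ping_server): ping_server is forbidden.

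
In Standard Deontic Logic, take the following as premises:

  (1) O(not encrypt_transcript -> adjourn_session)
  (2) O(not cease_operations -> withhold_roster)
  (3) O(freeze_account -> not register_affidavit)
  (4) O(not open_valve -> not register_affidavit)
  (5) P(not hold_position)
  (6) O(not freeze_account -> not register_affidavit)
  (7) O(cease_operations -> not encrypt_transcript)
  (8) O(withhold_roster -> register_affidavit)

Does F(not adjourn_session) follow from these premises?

Yes

Premises 3 and 6 cover both cases: O(freeze_account -> not register_affidavit) and O(not freeze_account -> not register_affidavit). Since freeze_account ∨ not freeze_account is a tautology, O(not register_affidavit) follows.
Premise 8 is O(withhold_roster -> register_affidavit); contrapositively O(not register_affidavit -> not withhold_roster). Since O(not register_affidavit) holds, K gives O(not withhold_roster).
The contrapositive of premise 2 (O(not cease_operations -> withhold_roster)) is O(not withhold_roster -> cease_operations), and O(not withhold_roster) is already established, so O(cease_operations).
Applying K to premise 7 (O(cease_operations -> not encrypt_transcript)) and O(cease_operations) yields O(not encrypt_transcript).
With premise 1, O(not encrypt_transcript -> adjourn_session), the K-axiom yields O(adjourn_session).
Premises 4, 5 do not contribute to this derivation.
So O(adjourn_session) holds, i.e. F(not adjourn_session). The claim follows.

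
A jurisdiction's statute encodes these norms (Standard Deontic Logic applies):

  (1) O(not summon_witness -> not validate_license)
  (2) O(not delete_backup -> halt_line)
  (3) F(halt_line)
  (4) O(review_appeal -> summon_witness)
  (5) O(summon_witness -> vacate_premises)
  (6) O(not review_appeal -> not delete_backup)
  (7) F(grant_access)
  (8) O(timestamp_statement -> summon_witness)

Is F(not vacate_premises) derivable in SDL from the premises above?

Premise 3 is F(halt_line), i.e. O(not halt_line).
Premise 2, O(not delete_backup -> halt_line), contraposes to O(not halt_line -> delete_backup); with O(not halt_line) we get O(delete_backup).
The contrapositive of premise 6 (O(not review_appeal -> not delete_backup)) is O(delete_backup -> review_appeal), and O(delete_backup) is already established, so O(review_appeal).
Applying K to premise 4 (O(review_appeal -> summon_witness)) and O(review_appeal) yields O(summon_witness).
Applying K to premise 5 (O(summon_witness -> vacate_premises)) and O(summon_witness) yields O(vacate_premises).
Premises 1, 7, 8 do not contribute to this derivation.
So O(vacate_premises) holds, i.e. F(not vacate_premises). The claim follows.

Yes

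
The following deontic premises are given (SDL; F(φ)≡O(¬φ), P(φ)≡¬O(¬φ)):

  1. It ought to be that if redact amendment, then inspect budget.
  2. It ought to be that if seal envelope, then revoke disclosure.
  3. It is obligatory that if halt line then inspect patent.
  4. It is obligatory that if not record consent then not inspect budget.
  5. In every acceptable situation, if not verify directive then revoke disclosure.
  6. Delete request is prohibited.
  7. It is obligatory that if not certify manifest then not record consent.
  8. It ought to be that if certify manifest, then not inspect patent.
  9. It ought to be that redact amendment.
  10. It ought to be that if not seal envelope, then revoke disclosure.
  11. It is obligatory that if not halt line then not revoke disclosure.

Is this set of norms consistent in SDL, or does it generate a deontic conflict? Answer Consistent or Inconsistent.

Inconsistent

By case analysis on ¬seal_envelope: premise 10 gives O(¬seal_envelope → revoke_disclosure) and premise 2 gives O(seal_envelope → revoke_disclosure), so O(revoke_disclosure) either way.
Premise 11 is O(¬halt_line → ¬revoke_disclosure); contrapositively O(revoke_disclosure → halt_line). Since O(revoke_disclosure) holds, K gives O(halt_line).
From O(halt_line) and premise 3, O(halt_line → inspect_patent), we obtain O(inspect_patent).
The contrapositive of premise 8 (O(certify_manifest → ¬inspect_patent)) is O(inspect_patent → ¬certify_manifest), and O(inspect_patent) is already established, so O(¬certify_manifest).
Premise 7 is O(¬certify_manifest → ¬record_consent); since O(¬certify_manifest), deontic closure gives O(¬record_consent).
From O(¬record_consent) and premise 4, O(¬record_consent → ¬inspect_budget), we obtain O(¬inspect_budget).
Premise 1 is O(redact_amendment → inspect_budget); contrapositively O(¬inspect_budget → ¬redact_amendment). Since O(¬inspect_budget) holds, K gives O(¬redact_amendment).
But premise 9 directly asserts O(redact_amendment).
We now have both O(¬redact_amendment) and O(redact_amendment) — redact_amendment is simultaneously obligatory and forbidden, violating the D-axiom.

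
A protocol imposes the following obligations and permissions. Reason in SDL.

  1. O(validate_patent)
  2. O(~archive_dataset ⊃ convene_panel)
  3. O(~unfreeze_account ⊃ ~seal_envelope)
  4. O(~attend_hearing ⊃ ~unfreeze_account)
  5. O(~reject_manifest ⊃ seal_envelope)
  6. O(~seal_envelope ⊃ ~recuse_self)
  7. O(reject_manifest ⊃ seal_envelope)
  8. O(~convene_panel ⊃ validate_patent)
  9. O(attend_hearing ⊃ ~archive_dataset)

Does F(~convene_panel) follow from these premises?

Premises 5 and 7 are O(~reject_manifest ⊃ seal_envelope) and O(reject_manifest ⊃ seal_envelope); every ideal world satisfies ~reject_manifest or reject_manifest, so in either case seal_envelope holds — hence O(seal_envelope).
Premise 3, O(~unfreeze_account ⊃ ~seal_envelope), contraposes to O(seal_envelope ⊃ unfreeze_account); with O(seal_envelope) we get O(unfreeze_account).
Premise 4 is O(~attend_hearing ⊃ ~unfreeze_account); contrapositively O(unfreeze_account ⊃ attend_hearing). Since O(unfreeze_account) holds, K gives O(attend_hearing).
Applying K to premise 9 (O(attend_hearing ⊃ ~archive_dataset)) and O(attend_hearing) yields O(~archive_dataset).
Applying K to premise 2 (O(~archive_dataset ⊃ convene_panel)) and O(~archive_dataset) yields O(convene_panel).
Premises 1, 6, 8 do not contribute to this derivation.
So O(convene_panel) holds, i.e. F(~convene_panel). The claim follows.

Yes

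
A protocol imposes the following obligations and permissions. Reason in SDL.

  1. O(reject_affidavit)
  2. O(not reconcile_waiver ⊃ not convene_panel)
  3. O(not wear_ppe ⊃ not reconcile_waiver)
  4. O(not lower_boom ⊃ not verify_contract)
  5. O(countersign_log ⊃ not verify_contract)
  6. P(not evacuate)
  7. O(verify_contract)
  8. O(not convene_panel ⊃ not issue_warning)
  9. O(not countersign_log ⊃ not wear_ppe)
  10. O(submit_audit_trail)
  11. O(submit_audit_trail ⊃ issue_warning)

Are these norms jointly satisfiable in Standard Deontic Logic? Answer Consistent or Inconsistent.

Inconsistent

Premise 10 gives O(submit_audit_trail).
With premise 11, O(submit_audit_trail ⊃ issue_warning), the K-axiom yields O(issue_warning).
Premise 8, O(not convene_panel ⊃ not issue_warning), contraposes to O(issue_warning ⊃ convene_panel); with O(issue_warning) we get O(convene_panel).
The contrapositive of premise 2 (O(not reconcile_waiver ⊃ not convene_panel)) is O(convene_panel ⊃ reconcile_waiver), and O(convene_panel) is already established, so O(reconcile_waiver).
Premise 3 is O(not wear_ppe ⊃ not reconcile_waiver); contrapositively O(reconcile_waiver ⊃ wear_ppe). Since O(reconcile_waiver) holds, K gives O(wear_ppe).
Premise 9 is O(not countersign_log ⊃ not wear_ppe); contrapositively O(wear_ppe ⊃ countersign_log). Since O(wear_ppe) holds, K gives O(countersign_log).
Applying K to premise 5 (O(countersign_log ⊃ not verify_contract)) and O(countersign_log) yields O(not verify_contract).
However, premise 7 gives O(verify_contract).
We now have both O(not verify_contract) and O(verify_contract) — verify_contract is simultaneously obligatory and forbidden, violating the D-axiom.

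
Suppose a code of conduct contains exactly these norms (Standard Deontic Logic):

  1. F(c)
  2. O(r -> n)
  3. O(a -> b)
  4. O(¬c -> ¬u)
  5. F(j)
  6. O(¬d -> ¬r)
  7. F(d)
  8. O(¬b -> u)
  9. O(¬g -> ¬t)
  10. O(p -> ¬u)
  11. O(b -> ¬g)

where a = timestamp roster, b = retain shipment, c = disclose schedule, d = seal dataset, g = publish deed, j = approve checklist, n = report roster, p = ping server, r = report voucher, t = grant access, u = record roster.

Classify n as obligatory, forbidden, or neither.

Premise 2 is O(r -> n), but O(r) is not derivable from the premises, so it does not yield O(n).
No premise or chain of K-axiom applications forces O(n), and none forces O(¬n). So n is neither obligatory nor forbidden under these norms.

Neither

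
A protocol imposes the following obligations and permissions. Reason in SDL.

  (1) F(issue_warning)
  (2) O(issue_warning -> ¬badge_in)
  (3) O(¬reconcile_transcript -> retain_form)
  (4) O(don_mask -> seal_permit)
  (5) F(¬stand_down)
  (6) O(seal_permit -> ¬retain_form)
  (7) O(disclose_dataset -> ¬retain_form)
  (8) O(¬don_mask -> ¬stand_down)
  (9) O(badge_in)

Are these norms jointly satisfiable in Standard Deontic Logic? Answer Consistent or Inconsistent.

Consistent

Premise 2 is O(issue_warning -> ¬badge_in), but O(issue_warning) is not derivable from the premises, so it does not yield O(¬badge_in).
So O(¬badge_in) is not derivable, and the apparent clash with O(badge_in) does not arise.
A world satisfying every obligation exists (e.g. badge_in=true, disclose_dataset=false, don_mask=true, issue_warning=false, reconcile_transcript=true, retain_form=false, seal_permit=true, stand_down=true); no atom is both obligatory and forbidden, so the set is consistent.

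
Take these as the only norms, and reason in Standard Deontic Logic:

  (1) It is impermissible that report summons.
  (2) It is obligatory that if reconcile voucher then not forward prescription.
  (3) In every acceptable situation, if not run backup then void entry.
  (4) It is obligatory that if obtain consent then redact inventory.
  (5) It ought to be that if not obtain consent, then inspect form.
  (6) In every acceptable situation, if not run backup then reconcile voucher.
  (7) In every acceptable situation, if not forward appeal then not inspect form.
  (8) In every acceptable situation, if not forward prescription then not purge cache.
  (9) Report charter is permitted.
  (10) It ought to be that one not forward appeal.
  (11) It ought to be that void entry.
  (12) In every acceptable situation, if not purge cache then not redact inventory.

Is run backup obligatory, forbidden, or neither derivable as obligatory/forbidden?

Obligatory

Premise 10 gives O(¬forward_appeal).
With premise 7, O(¬forward_appeal → ¬inspect_form), the K-axiom yields O(¬inspect_form).
Premise 5, O(¬obtain_consent → inspect_form), contraposes to O(¬inspect_form → obtain_consent); with O(¬inspect_form) we get O(obtain_consent).
Premise 4 is O(obtain_consent → redact_inventory); since O(obtain_consent), deontic closure gives O(redact_inventory).
Premise 12 is O(¬purge_cache → ¬redact_inventory); contrapositively O(redact_inventory → purge_cache). Since O(redact_inventory) holds, K gives O(purge_cache).
Premise 8 is O(¬forward_prescription → ¬purge_cache); contrapositively O(purge_cache → forward_prescription). Since O(purge_cache) holds, K gives O(forward_prescription).
Premise 2, O(reconcile_voucher → ¬forward_prescription), contraposes to O(forward_prescription → ¬reconcile_voucher); with O(forward_prescription) we get O(¬reconcile_voucher).
Premise 6, O(¬run_backup → reconcile_voucher), contraposes to O(¬reconcile_voucher → run_backup); with O(¬reconcile_voucher) we get O(run_backup).
Premises 1, 3, 9, 11 do not contribute to this derivation.
Hence run_backup is obligatory.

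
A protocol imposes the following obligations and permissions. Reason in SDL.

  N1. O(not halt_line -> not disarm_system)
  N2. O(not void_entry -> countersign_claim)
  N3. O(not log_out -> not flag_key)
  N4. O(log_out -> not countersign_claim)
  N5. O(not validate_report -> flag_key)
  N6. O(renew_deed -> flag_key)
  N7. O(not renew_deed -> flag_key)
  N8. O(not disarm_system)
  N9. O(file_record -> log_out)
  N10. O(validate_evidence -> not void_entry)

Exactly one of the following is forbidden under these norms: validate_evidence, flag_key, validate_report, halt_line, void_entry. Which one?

Premises 6 and 7 are O(renew_deed -> flag_key) and O(not renew_deed -> flag_key); every ideal world satisfies renew_deed or not renew_deed, so in either case flag_key holds — hence O(flag_key).
Premise 3 is O(not log_out -> not flag_key); contrapositively O(flag_key -> log_out). Since O(flag_key) holds, K gives O(log_out).
Premise 4 is O(log_out -> not countersign_claim); since O(log_out), deontic closure gives O(not countersign_claim).
Premise 2, O(not void_entry -> countersign_claim), contraposes to O(not countersign_claim -> void_entry); with O(not countersign_claim) we get O(void_entry).
The contrapositive of premise 10 (O(validate_evidence -> not void_entry)) is O(void_entry -> not validate_evidence), and O(void_entry) is already established, so O(not validate_evidence).
So O(not validate_evidence) holds, i.e. validate_evidence is forbidden. None of the other listed options is forbidden under the premises.

validate_evidence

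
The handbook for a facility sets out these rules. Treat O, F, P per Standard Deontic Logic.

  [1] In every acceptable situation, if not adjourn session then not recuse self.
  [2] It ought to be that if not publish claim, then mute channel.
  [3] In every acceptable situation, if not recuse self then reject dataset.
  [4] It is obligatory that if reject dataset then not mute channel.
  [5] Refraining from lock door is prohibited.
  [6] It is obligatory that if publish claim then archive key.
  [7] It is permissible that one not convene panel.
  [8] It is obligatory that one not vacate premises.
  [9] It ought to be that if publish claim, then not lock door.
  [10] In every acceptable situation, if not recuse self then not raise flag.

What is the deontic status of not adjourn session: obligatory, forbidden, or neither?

F(¬lock_door) at premise 5 means O(lock_door).
Premise 9 is O(publish_claim → ¬lock_door); contrapositively O(lock_door → ¬publish_claim). Since O(lock_door) holds, K gives O(¬publish_claim).
From O(¬publish_claim) and premise 2, O(¬publish_claim → mute_channel), we obtain O(mute_channel).
Premise 4, O(reject_dataset → ¬mute_channel), contraposes to O(mute_channel → ¬reject_dataset); with O(mute_channel) we get O(¬reject_dataset).
Premise 3, O(¬recuse_self → reject_dataset), contraposes to O(¬reject_dataset → recuse_self); with O(¬reject_dataset) we get O(recuse_self).
Premise 1 is O(¬adjourn_session → ¬recuse_self); contrapositively O(recuse_self → adjourn_session). Since O(recuse_self) holds, K gives O(adjourn_session).
Premises 6, 7, 8, 10 do not contribute to this derivation.
Thus O(adjourn_session), which is F(¬adjourn_session): ¬adjourn_session is forbidden.

Forbidden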